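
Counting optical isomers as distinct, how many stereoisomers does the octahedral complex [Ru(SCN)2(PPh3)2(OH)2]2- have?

An octahedron has six vertices in three trans pairs; every non-trans pair is cis.
There are 5 geometric isomers: SCN trans, PPh3 trans, OH trans; SCN cis, PPh3 cis, OH trans; SCN trans, PPh3 cis, OH cis; SCN cis, PPh3 cis, OH cis (chiral); SCN cis, PPh3 trans, OH cis.
One of these lacks any improper symmetry element and so occurs as an enantiomeric pair, giving 5 + 1 = 6 stereoisomers in total.

6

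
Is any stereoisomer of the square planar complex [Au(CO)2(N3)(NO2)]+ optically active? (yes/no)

A square has two trans pairs of vertices; adjacent vertices are cis.
Working through the distinct placements yields 2 geometric isomers: CO cis; CO trans.
Each arrangement has an internal mirror plane or centre of symmetry, so none is chiral.

no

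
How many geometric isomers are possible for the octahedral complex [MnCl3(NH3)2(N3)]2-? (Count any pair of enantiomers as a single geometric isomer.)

3

In an octahedral complex each vertex has one trans partner and four cis neighbours.
There are 3 geometric isomers: Cl mer, NH3 trans; Cl mer, NH3 cis; Cl fac, NH3 cis.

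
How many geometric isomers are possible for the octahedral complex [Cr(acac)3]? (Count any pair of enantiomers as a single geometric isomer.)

Each acac is bidentate and must span two cis positions.
Only one geometric arrangement is possible; it has no improper symmetry element, so it exists as a pair of enantiomers (2 stereoisomers).

1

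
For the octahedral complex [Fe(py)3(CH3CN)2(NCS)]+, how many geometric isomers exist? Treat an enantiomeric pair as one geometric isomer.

An octahedron has six vertices in three trans pairs; every non-trans pair is cis.
The distinct arrangements are (3 in all): py mer, CH3CN trans; py mer, CH3CN cis; py fac, CH3CN cis.

3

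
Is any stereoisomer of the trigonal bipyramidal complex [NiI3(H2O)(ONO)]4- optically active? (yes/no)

no

In a trigonal bipyramid the two axial positions differ from the three equatorial ones.
Systematic placement gives 4 geometric isomers: H2O axial, ONO equatorial; H2O axial, ONO axial; H2O equatorial, ONO equatorial; H2O equatorial, ONO axial.
Each arrangement has an internal mirror plane or centre of symmetry, so none is chiral.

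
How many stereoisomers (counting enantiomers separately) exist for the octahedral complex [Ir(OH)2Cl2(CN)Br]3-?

8

The six octahedral sites form three mutually perpendicular trans pairs.
There are 6 geometric isomers: OH trans, Cl trans; OH cis, Cl cis (3 arrangements, 2 chiral); OH trans, Cl cis; OH cis, Cl trans.
Of these, 2 lack any improper symmetry element and so occur as enantiomeric pairs, giving 6 + 2 = 8 stereoisomers in total.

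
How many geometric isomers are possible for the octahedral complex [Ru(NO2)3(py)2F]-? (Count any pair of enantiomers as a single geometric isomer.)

3

An octahedron has six vertices in three trans pairs; every non-trans pair is cis.
Systematic placement gives 3 geometric isomers: NO2 mer, py trans; NO2 fac, py cis; NO2 mer, py cis.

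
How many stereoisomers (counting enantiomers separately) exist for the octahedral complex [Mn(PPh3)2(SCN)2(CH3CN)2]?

6

An octahedron has six vertices in three trans pairs; every non-trans pair is cis.
Systematic placement gives 5 geometric isomers: PPh3 trans, SCN trans, CH3CN trans; PPh3 cis, SCN cis, CH3CN trans; PPh3 cis, SCN trans, CH3CN cis; PPh3 cis, SCN cis, CH3CN cis (chiral); PPh3 trans, SCN cis, CH3CN cis.
One of these lacks any improper symmetry element and so occurs as an enantiomeric pair, giving 5 + 1 = 6 stereoisomers in total.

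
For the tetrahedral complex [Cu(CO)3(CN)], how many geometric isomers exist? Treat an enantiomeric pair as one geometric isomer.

Only one geometric arrangement is possible.

1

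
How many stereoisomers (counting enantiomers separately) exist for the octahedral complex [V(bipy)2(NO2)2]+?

Each bipy is bidentate and must span two cis positions.
There are 2 geometric isomers: NO2 trans; NO2 cis (chiral).
One of these lacks any improper symmetry element and so occurs as an enantiomeric pair, giving 2 + 1 = 3 stereoisomers in total.

3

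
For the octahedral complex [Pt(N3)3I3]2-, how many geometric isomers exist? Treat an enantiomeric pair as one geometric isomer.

2

An octahedron has six vertices in three trans pairs; every non-trans pair is cis.
The distinct arrangements are (2 in all): N3 mer; N3 fac.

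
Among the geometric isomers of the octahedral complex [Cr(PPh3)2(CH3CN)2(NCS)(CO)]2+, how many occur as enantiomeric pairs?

Working through the distinct placements yields 6 geometric isomers: PPh3 trans, CH3CN trans; PPh3 cis, CH3CN trans; PPh3 trans, CH3CN cis; PPh3 cis, CH3CN cis (3 arrangements, 2 chiral).
Of these, 2 lack any improper symmetry element and so occur as enantiomeric pairs, giving 6 + 2 = 8 stereoisomers in total.

2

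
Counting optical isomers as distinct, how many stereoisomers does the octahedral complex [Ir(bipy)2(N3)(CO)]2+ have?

Each bipy is bidentate and must span two cis positions.
Systematic placement gives 2 geometric isomers: N3 and CO mutually trans; N3 and CO mutually cis (chiral).
One of these lacks any improper symmetry element and so occurs as an enantiomeric pair, giving 2 + 1 = 3 stereoisomers in total.

3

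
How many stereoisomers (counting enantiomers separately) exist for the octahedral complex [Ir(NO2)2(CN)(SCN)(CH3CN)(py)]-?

15

An octahedron has six vertices in three trans pairs; every non-trans pair is cis.
Placing the ligands in turn and identifying arrangements related by rotation or reflection leaves 9 distinct geometric isomers.
Of these, 6 lack any improper symmetry element and so occur as enantiomeric pairs, giving 9 + 6 = 15 stereoisomers in total.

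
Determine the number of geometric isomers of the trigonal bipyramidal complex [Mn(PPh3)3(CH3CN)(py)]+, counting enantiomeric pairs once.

4

In a trigonal bipyramid the two axial positions differ from the three equatorial ones.
Systematic placement gives 4 geometric isomers: CH3CN axial, py equatorial; CH3CN axial, py axial; CH3CN equatorial, py equatorial; CH3CN equatorial, py axial.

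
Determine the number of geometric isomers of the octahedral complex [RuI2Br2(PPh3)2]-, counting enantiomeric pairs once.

There are 5 geometric isomers: I trans, Br trans, PPh3 trans; I cis, Br trans, PPh3 cis; I cis, Br cis, PPh3 trans; I cis, Br cis, PPh3 cis (chiral); I trans, Br cis, PPh3 cis.

5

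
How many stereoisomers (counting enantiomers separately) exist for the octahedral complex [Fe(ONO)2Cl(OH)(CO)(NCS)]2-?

15

Systematic enumeration (placing each ligand type in turn and discarding arrangements equivalent by rotation or reflection) gives 9 geometric isomers.
Of these, 6 lack any improper symmetry element and so occur as enantiomeric pairs, giving 9 + 6 = 15 stereoisomers in total.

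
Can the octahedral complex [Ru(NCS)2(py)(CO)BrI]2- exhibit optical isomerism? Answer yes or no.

yes

An octahedron has six vertices in three trans pairs; every non-trans pair is cis.
Placing the ligands in turn and identifying arrangements related by rotation or reflection leaves 9 distinct geometric isomers.
Of these, 6 lack any improper symmetry element and so occur as enantiomeric pairs, giving 9 + 6 = 15 stereoisomers in total.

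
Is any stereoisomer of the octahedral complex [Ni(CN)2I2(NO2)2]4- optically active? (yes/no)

Systematic placement gives 5 geometric isomers: CN trans, I trans, NO2 trans; CN trans, I cis, NO2 cis; CN cis, I cis, NO2 trans; CN cis, I cis, NO2 cis (chiral); CN cis, I trans, NO2 cis.
One of these lacks any improper symmetry element and so occurs as an enantiomeric pair, giving 5 + 1 = 6 stereoisomers in total.

yes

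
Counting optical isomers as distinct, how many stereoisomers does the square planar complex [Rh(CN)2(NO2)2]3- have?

A square has two trans pairs of vertices; adjacent vertices are cis.
The distinct arrangements are (2 in all): CN cis; CN trans.
Each arrangement has an internal mirror plane or centre of symmetry, so none is chiral.

2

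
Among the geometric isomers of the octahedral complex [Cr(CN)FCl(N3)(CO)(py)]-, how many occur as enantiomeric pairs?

In an octahedral complex each vertex has one trans partner and four cis neighbours.
Placing the ligands in turn and identifying arrangements related by rotation or reflection leaves 15 distinct geometric isomers.
Of these, 15 lack any improper symmetry element and so occur as enantiomeric pairs, giving 15 + 15 = 30 stereoisomers in total.

15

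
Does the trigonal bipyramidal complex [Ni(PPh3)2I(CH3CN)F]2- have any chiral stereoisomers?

yes

A trigonal bipyramid has two axial and three equatorial sites, which are chemically inequivalent.
Exhaustive case analysis gives 7 geometric isomers.
Of these, 3 lack any improper symmetry element and so occur as enantiomeric pairs, giving 7 + 3 = 10 stereoisomers in total.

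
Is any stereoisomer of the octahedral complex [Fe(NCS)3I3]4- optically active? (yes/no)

The six octahedral sites form three mutually perpendicular trans pairs.
Working through the distinct placements yields 2 geometric isomers: NCS mer; NCS fac.
Each arrangement has an internal mirror plane or centre of symmetry, so none is chiral.

no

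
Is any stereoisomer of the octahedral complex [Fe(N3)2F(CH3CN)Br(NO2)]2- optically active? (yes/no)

The six octahedral sites form three mutually perpendicular trans pairs.
Placing the ligands in turn and identifying arrangements related by rotation or reflection leaves 9 distinct geometric isomers.
Of these, 6 lack any improper symmetry element and so occur as enantiomeric pairs, giving 9 + 6 = 15 stereoisomers in total.

yes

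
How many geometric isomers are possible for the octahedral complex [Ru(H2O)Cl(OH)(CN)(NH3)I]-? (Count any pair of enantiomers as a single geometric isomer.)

In an octahedral complex each vertex has one trans partner and four cis neighbours.
Systematic enumeration (placing each ligand type in turn and discarding arrangements equivalent by rotation or reflection) gives 15 geometric isomers.

15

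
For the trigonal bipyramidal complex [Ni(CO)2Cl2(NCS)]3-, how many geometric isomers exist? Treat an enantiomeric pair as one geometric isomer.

Placing the ligands in turn and identifying arrangements related by rotation or reflection leaves 5 distinct geometric isomers.

5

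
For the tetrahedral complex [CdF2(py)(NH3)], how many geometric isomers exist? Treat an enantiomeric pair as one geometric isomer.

In a tetrahedral complex all four positions are equivalent and every pair of ligands is adjacent — there is no cis/trans distinction.
Only one geometric arrangement is possible.

1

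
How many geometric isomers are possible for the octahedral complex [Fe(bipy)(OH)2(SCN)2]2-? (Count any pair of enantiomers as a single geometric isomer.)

3

Each bipy is bidentate and must span two cis positions.
The distinct arrangements are (3 in all): OH trans, SCN cis; OH cis, SCN cis (chiral); OH cis, SCN trans.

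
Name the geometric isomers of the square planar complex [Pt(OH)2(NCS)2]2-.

cis and trans

A square has two trans pairs of vertices; adjacent vertices are cis.
Working through the distinct placements yields 2 geometric isomers: OH cis; OH trans.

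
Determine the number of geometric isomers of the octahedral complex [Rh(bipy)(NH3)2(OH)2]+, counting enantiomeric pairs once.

The six octahedral sites form three mutually perpendicular trans pairs.
Each bipy is bidentate and must span two cis positions.
Working through the distinct placements yields 3 geometric isomers: NH3 trans, OH cis; NH3 cis, OH cis (chiral); NH3 cis, OH trans.

3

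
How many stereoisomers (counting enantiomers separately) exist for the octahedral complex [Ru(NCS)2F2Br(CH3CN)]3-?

The six octahedral sites form three mutually perpendicular trans pairs.
Systematic placement gives 6 geometric isomers: NCS trans, F trans; NCS cis, F cis (3 arrangements, 2 chiral); NCS trans, F cis; NCS cis, F trans.
Of these, 2 lack any improper symmetry element and so occur as enantiomeric pairs, giving 6 + 2 = 8 stereoisomers in total.

8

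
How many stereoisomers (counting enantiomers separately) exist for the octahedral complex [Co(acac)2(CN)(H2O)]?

3

The six octahedral sites form three mutually perpendicular trans pairs.
Each acac is bidentate and must span two cis positions.
There are 2 geometric isomers: CN and H2O mutually trans; CN and H2O mutually cis (chiral).
One of these lacks any improper symmetry element and so occurs as an enantiomeric pair, giving 2 + 1 = 3 stereoisomers in total.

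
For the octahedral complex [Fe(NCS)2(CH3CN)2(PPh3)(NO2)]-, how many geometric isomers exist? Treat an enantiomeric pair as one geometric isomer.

The distinct arrangements are (6 in all): NCS trans, CH3CN trans; NCS cis, CH3CN trans; NCS cis, CH3CN cis (3 arrangements, 2 chiral); NCS trans, CH3CN cis.

6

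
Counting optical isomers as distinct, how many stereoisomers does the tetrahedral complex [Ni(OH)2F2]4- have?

Only one geometric arrangement is possible.

1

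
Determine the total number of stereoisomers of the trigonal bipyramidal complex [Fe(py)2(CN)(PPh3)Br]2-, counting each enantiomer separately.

In a trigonal bipyramid the two axial positions differ from the three equatorial ones.
Systematic enumeration (placing each ligand type in turn and discarding arrangements equivalent by rotation or reflection) gives 7 geometric isomers.
Of these, 3 lack any improper symmetry element and so occur as enantiomeric pairs, giving 7 + 3 = 10 stereoisomers in total.

10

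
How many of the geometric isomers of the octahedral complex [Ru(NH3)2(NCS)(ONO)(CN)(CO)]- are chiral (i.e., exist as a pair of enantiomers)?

6

In an octahedral complex each vertex has one trans partner and four cis neighbours.
Placing the ligands in turn and identifying arrangements related by rotation or reflection leaves 9 distinct geometric isomers.
Of these, 6 lack any improper symmetry element and so occur as enantiomeric pairs, giving 9 + 6 = 15 stereoisomers in total.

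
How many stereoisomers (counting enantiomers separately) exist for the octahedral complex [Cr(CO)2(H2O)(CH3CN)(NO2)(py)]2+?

The six octahedral sites form three mutually perpendicular trans pairs.
Exhaustive case analysis gives 9 geometric isomers.
Of these, 6 lack any improper symmetry element and so occur as enantiomeric pairs, giving 9 + 6 = 15 stereoisomers in total.

15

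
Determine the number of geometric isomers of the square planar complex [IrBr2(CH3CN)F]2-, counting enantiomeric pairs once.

Systematic placement gives 2 geometric isomers: Br cis; Br trans.

2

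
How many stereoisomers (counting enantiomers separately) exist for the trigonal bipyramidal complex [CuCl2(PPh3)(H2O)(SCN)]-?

A trigonal bipyramid has two axial and three equatorial sites, which are chemically inequivalent.
Exhaustive case analysis gives 7 geometric isomers.
Of these, 3 lack any improper symmetry element and so occur as enantiomeric pairs, giving 7 + 3 = 10 stereoisomers in total.

10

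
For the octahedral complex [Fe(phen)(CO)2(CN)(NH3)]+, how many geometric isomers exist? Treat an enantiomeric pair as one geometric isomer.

4

An octahedron has six vertices in three trans pairs; every non-trans pair is cis.
Each phen is bidentate and must span two cis positions.
The distinct arrangements are (4 in all): CO cis (3 arrangements, 2 chiral); CO trans.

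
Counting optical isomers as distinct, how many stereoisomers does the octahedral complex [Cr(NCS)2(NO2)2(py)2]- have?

The six octahedral sites form three mutually perpendicular trans pairs.
The distinct arrangements are (5 in all): NCS trans, NO2 trans, py trans; NCS trans, NO2 cis, py cis; NCS cis, NO2 cis, py trans; NCS cis, NO2 cis, py cis (chiral); NCS cis, NO2 trans, py cis.
One of these lacks any improper symmetry element and so occurs as an enantiomeric pair, giving 5 + 1 = 6 stereoisomers in total.

6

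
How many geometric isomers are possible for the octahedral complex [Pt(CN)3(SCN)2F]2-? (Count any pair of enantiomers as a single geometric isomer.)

The distinct arrangements are (3 in all): CN mer, SCN trans; CN mer, SCN cis; CN fac, SCN cis.

3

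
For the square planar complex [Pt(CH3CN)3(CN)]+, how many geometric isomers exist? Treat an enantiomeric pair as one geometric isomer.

1

In a square planar complex each vertex has one trans partner and two cis neighbours.
Only one geometric arrangement is possible.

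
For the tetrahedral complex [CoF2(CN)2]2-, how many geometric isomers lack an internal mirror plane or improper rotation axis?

Only one geometric arrangement is possible.

0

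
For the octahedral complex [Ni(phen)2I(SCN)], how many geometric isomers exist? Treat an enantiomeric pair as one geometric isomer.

2

The six octahedral sites form three mutually perpendicular trans pairs.
Each phen is bidentate and must span two cis positions.
There are 2 geometric isomers: I and SCN mutually trans; I and SCN mutually cis (chiral).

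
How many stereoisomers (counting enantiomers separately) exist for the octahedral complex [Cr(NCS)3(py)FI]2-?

5

The six octahedral sites form three mutually perpendicular trans pairs.
The distinct arrangements are (4 in all): NCS mer (3 arrangements); NCS fac (chiral).
One of these lacks any improper symmetry element and so occurs as an enantiomeric pair, giving 4 + 1 = 5 stereoisomers in total.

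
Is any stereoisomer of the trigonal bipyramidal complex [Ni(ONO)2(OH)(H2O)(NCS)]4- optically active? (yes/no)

yes

Placing the ligands in turn and identifying arrangements related by rotation or reflection leaves 7 distinct geometric isomers.
Of these, 3 lack any improper symmetry element and so occur as enantiomeric pairs, giving 7 + 3 = 10 stereoisomers in total.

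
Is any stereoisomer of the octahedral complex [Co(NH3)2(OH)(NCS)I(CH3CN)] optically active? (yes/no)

yes

An octahedron has six vertices in three trans pairs; every non-trans pair is cis.
Exhaustive case analysis gives 9 geometric isomers.
Of these, 6 lack any improper symmetry element and so occur as enantiomeric pairs, giving 9 + 6 = 15 stereoisomers in total.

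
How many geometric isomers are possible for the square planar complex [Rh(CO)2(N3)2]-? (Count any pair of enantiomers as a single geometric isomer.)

2

A square has two trans pairs of vertices; adjacent vertices are cis.
Working through the distinct placements yields 2 geometric isomers: CO cis; CO trans.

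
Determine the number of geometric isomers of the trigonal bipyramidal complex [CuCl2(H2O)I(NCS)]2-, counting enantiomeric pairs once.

Placing the ligands in turn and identifying arrangements related by rotation or reflection leaves 7 distinct geometric isomers.

7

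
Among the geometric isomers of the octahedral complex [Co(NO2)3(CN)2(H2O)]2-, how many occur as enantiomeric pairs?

0

An octahedron has six vertices in three trans pairs; every non-trans pair is cis.
Systematic placement gives 3 geometric isomers: NO2 mer, CN trans; NO2 mer, CN cis; NO2 fac, CN cis.
Each arrangement has an internal mirror plane or centre of symmetry, so none is chiral.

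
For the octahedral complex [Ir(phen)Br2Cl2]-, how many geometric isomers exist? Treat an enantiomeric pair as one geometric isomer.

Each phen is bidentate and must span two cis positions.
There are 3 geometric isomers: Br trans, Cl cis; Br cis, Cl cis (chiral); Br cis, Cl trans.

3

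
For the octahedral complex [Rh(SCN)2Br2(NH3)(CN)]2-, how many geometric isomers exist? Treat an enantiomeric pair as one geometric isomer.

An octahedron has six vertices in three trans pairs; every non-trans pair is cis.
There are 6 geometric isomers: SCN trans, Br trans; SCN cis, Br trans; SCN trans, Br cis; SCN cis, Br cis (3 arrangements, 2 chiral).

6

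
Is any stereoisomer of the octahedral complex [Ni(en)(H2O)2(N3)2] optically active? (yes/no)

The six octahedral sites form three mutually perpendicular trans pairs.
Each en is bidentate and must span two cis positions.
There are 3 geometric isomers: H2O trans, N3 cis; H2O cis, N3 cis (chiral); H2O cis, N3 trans.
One of these lacks any improper symmetry element and so occurs as an enantiomeric pair, giving 3 + 1 = 4 stereoisomers in total.

yes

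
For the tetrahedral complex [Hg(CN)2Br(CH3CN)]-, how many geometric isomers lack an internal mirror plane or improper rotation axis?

0

Only one geometric arrangement is possible.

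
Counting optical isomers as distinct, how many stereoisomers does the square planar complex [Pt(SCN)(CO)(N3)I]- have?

Working through the distinct placements yields 3 geometric isomers: (CO/N3 trans, I/SCN trans); (CO/SCN trans, I/N3 trans); (CO/I trans, N3/SCN trans).
Each arrangement has an internal mirror plane or centre of symmetry, so none is chiral.

3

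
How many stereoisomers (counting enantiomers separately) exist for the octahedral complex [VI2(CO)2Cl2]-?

The six octahedral sites form three mutually perpendicular trans pairs.
Systematic placement gives 5 geometric isomers: I trans, CO trans, Cl trans; I cis, CO trans, Cl cis; I trans, CO cis, Cl cis; I cis, CO cis, Cl cis (chiral); I cis, CO cis, Cl trans.
One of these lacks any improper symmetry element and so occurs as an enantiomeric pair, giving 5 + 1 = 6 stereoisomers in total.

6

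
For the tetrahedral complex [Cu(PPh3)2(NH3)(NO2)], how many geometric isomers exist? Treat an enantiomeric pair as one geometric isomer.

1

In a tetrahedral complex all four positions are equivalent and every pair of ligands is adjacent — there is no cis/trans distinction.
Only one geometric arrangement is possible.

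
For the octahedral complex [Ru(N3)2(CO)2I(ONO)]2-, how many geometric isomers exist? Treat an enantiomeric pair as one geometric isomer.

In an octahedral complex each vertex has one trans partner and four cis neighbours.
There are 6 geometric isomers: N3 cis, CO trans; N3 trans, CO trans; N3 cis, CO cis (3 arrangements, 2 chiral); N3 trans, CO cis.

6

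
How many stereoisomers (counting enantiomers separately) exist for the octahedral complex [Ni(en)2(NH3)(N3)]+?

3

An octahedron has six vertices in three trans pairs; every non-trans pair is cis.
Each en is bidentate and must span two cis positions.
The distinct arrangements are (2 in all): NH3 and N3 mutually trans; NH3 and N3 mutually cis (chiral).
One of these lacks any improper symmetry element and so occurs as an enantiomeric pair, giving 2 + 1 = 3 stereoisomers in total.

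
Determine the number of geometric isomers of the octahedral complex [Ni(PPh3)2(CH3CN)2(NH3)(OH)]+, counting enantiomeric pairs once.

6

The six octahedral sites form three mutually perpendicular trans pairs.
There are 6 geometric isomers: PPh3 trans, CH3CN trans; PPh3 cis, CH3CN trans; PPh3 trans, CH3CN cis; PPh3 cis, CH3CN cis (3 arrangements, 2 chiral).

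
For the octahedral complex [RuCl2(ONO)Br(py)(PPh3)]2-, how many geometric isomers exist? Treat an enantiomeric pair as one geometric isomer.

9

In an octahedral complex each vertex has one trans partner and four cis neighbours.
Exhaustive case analysis gives 9 geometric isomers.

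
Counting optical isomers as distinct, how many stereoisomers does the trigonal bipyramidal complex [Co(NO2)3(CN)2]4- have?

3

A trigonal bipyramid has two axial and three equatorial sites, which are chemically inequivalent.
Systematic placement gives 3 geometric isomers: CN both axial; CN one axial, one equatorial; CN both equatorial.
Each arrangement has an internal mirror plane or centre of symmetry, so none is chiral.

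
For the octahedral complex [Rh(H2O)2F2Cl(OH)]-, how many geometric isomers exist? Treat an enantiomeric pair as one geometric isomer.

6

In an octahedral complex each vertex has one trans partner and four cis neighbours.
There are 6 geometric isomers: H2O cis, F cis (3 arrangements, 2 chiral); H2O trans, F cis; H2O cis, F trans; H2O trans, F trans.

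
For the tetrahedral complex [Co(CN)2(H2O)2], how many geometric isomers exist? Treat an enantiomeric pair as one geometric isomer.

1

All four vertices of a tetrahedron are equivalent and mutually adjacent, so cis/trans isomerism cannot arise.
Only one geometric arrangement is possible.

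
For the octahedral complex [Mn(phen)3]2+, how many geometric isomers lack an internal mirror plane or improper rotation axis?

1

An octahedron has six vertices in three trans pairs; every non-trans pair is cis.
Each phen is bidentate and must span two cis positions.
Only one geometric arrangement is possible; it has no improper symmetry element, so it exists as a pair of enantiomers (2 stereoisomers).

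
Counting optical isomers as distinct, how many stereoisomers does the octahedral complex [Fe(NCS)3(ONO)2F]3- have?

The six octahedral sites form three mutually perpendicular trans pairs.
The distinct arrangements are (3 in all): NCS mer, ONO trans; NCS fac, ONO cis; NCS mer, ONO cis.
Each arrangement has an internal mirror plane or centre of symmetry, so none is chiral.

3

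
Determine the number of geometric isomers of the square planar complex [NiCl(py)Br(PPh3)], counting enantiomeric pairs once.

3

A square has two trans pairs of vertices; adjacent vertices are cis.
The distinct arrangements are (3 in all): (Br/PPh3 trans, Cl/py trans); (Br/py trans, Cl/PPh3 trans); (Br/Cl trans, PPh3/py trans).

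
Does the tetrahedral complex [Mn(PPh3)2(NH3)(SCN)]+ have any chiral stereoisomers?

All four vertices of a tetrahedron are equivalent and mutually adjacent, so cis/trans isomerism cannot arise.
Only one geometric arrangement is possible.

no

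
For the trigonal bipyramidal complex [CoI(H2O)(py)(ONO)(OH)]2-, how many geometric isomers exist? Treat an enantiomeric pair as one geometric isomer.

In a trigonal bipyramid the two axial positions differ from the three equatorial ones.
Placing the ligands in turn and identifying arrangements related by rotation or reflection leaves 10 distinct geometric isomers.

10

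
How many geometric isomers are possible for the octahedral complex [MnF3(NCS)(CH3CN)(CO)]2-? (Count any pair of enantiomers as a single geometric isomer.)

4

The six octahedral sites form three mutually perpendicular trans pairs.
There are 4 geometric isomers: F mer (3 arrangements); F fac (chiral).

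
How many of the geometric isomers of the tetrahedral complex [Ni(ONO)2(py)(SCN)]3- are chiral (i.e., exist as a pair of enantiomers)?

All four vertices of a tetrahedron are equivalent and mutually adjacent, so cis/trans isomerism cannot arise.
Only one geometric arrangement is possible.

0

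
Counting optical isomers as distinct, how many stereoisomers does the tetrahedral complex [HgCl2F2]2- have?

All four vertices of a tetrahedron are equivalent and mutually adjacent, so cis/trans isomerism cannot arise.
Only one geometric arrangement is possible.

1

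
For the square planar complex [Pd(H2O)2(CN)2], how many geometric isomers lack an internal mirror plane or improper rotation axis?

Working through the distinct placements yields 2 geometric isomers: H2O cis; H2O trans.
Each arrangement has an internal mirror plane or centre of symmetry, so none is chiral.

0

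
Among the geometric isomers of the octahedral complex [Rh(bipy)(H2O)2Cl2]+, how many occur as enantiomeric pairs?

An octahedron has six vertices in three trans pairs; every non-trans pair is cis.
Each bipy is bidentate and must span two cis positions.
There are 3 geometric isomers: H2O cis, Cl trans; H2O cis, Cl cis (chiral); H2O trans, Cl cis.
One of these lacks any improper symmetry element and so occurs as an enantiomeric pair, giving 3 + 1 = 4 stereoisomers in total.

1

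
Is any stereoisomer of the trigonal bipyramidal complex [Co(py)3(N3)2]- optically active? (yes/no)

In a trigonal bipyramid the two axial positions differ from the three equatorial ones.
Working through the distinct placements yields 3 geometric isomers: N3 both axial; N3 one axial, one equatorial; N3 both equatorial.
Each arrangement has an internal mirror plane or centre of symmetry, so none is chiral.

no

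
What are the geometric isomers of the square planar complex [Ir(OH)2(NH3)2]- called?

cis and trans

In a square planar complex each vertex has one trans partner and two cis neighbours.
Systematic placement gives 2 geometric isomers: OH cis; OH trans.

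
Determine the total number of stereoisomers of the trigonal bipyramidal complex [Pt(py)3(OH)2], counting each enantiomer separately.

A trigonal bipyramid has two axial and three equatorial sites, which are chemically inequivalent.
There are 3 geometric isomers: OH both axial; OH one axial, one equatorial; OH both equatorial.
Each arrangement has an internal mirror plane or centre of symmetry, so none is chiral.

3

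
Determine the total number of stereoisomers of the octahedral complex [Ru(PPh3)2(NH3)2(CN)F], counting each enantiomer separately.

The six octahedral sites form three mutually perpendicular trans pairs.
There are 6 geometric isomers: PPh3 trans, NH3 trans; PPh3 cis, NH3 cis (3 arrangements, 2 chiral); PPh3 trans, NH3 cis; PPh3 cis, NH3 trans.
Of these, 2 lack any improper symmetry element and so occur as enantiomeric pairs, giving 6 + 2 = 8 stereoisomers in total.

8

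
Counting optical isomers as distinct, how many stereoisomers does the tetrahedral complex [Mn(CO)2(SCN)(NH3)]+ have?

1

In a tetrahedral complex all four positions are equivalent and every pair of ligands is adjacent — there is no cis/trans distinction.
Only one geometric arrangement is possible.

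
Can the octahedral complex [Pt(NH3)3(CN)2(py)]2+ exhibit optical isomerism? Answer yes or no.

In an octahedral complex each vertex has one trans partner and four cis neighbours.
Working through the distinct placements yields 3 geometric isomers: NH3 mer, CN trans; NH3 fac, CN cis; NH3 mer, CN cis.
Each arrangement has an internal mirror plane or centre of symmetry, so none is chiral.

no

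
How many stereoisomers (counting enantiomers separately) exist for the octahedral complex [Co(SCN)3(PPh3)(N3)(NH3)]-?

5

In an octahedral complex each vertex has one trans partner and four cis neighbours.
The distinct arrangements are (4 in all): SCN mer (3 arrangements); SCN fac (chiral).
One of these lacks any improper symmetry element and so occurs as an enantiomeric pair, giving 4 + 1 = 5 stereoisomers in total.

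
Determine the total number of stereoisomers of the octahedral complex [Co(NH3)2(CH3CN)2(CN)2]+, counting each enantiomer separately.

The distinct arrangements are (5 in all): NH3 trans, CH3CN trans, CN trans; NH3 cis, CH3CN trans, CN cis; NH3 trans, CH3CN cis, CN cis; NH3 cis, CH3CN cis, CN cis (chiral); NH3 cis, CH3CN cis, CN trans.
One of these lacks any improper symmetry element and so occurs as an enantiomeric pair, giving 5 + 1 = 6 stereoisomers in total.

6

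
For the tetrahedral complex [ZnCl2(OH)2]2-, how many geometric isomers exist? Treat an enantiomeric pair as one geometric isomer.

Only one geometric arrangement is possible.

1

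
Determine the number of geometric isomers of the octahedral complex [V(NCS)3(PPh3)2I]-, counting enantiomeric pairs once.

An octahedron has six vertices in three trans pairs; every non-trans pair is cis.
The distinct arrangements are (3 in all): NCS mer, PPh3 trans; NCS fac, PPh3 cis; NCS mer, PPh3 cis.

3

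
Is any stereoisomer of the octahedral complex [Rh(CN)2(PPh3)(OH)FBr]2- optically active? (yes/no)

The six octahedral sites form three mutually perpendicular trans pairs.
Exhaustive case analysis gives 9 geometric isomers.
Of these, 6 lack any improper symmetry element and so occur as enantiomeric pairs, giving 9 + 6 = 15 stereoisomers in total.

yes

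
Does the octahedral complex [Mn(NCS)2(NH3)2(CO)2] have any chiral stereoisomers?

yes

In an octahedral complex each vertex has one trans partner and four cis neighbours.
Systematic placement gives 5 geometric isomers: NCS trans, NH3 trans, CO trans; NCS cis, NH3 cis, CO trans; NCS cis, NH3 trans, CO cis; NCS cis, NH3 cis, CO cis (chiral); NCS trans, NH3 cis, CO cis.
One of these lacks any improper symmetry element and so occurs as an enantiomeric pair, giving 5 + 1 = 6 stereoisomers in total.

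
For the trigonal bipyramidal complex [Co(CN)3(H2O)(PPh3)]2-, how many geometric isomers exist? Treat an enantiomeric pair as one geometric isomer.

4

In a trigonal bipyramid the two axial positions differ from the three equatorial ones.
The distinct arrangements are (4 in all): H2O equatorial, PPh3 equatorial; H2O axial, PPh3 equatorial; H2O equatorial, PPh3 axial; H2O axial, PPh3 axial.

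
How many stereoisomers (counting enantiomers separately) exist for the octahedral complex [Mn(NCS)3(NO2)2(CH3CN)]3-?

3

An octahedron has six vertices in three trans pairs; every non-trans pair is cis.
Systematic placement gives 3 geometric isomers: NCS mer, NO2 trans; NCS fac, NO2 cis; NCS mer, NO2 cis.
Each arrangement has an internal mirror plane or centre of symmetry, so none is chiral.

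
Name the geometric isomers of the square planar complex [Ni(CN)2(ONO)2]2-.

Systematic placement gives 2 geometric isomers: CN cis; CN trans.

cis and trans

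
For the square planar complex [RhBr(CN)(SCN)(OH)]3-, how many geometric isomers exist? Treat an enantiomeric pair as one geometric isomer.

3

A square has two trans pairs of vertices; adjacent vertices are cis.
The distinct arrangements are (3 in all): (Br/OH trans, CN/SCN trans); (Br/SCN trans, CN/OH trans); (Br/CN trans, OH/SCN trans).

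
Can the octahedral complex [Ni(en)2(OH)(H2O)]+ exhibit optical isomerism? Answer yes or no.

The six octahedral sites form three mutually perpendicular trans pairs.
Each en is bidentate and must span two cis positions.
Working through the distinct placements yields 2 geometric isomers: OH and H2O mutually trans; OH and H2O mutually cis (chiral).
One of these lacks any improper symmetry element and so occurs as an enantiomeric pair, giving 2 + 1 = 3 stereoisomers in total.

yes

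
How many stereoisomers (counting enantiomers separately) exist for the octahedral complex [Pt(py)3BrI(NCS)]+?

5

An octahedron has six vertices in three trans pairs; every non-trans pair is cis.
There are 4 geometric isomers: py mer (3 arrangements); py fac (chiral).
One of these lacks any improper symmetry element and so occurs as an enantiomeric pair, giving 4 + 1 = 5 stereoisomers in total.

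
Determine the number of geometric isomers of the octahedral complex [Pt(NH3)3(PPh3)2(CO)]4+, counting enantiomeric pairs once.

The six octahedral sites form three mutually perpendicular trans pairs.
Systematic placement gives 3 geometric isomers: NH3 mer, PPh3 trans; NH3 fac, PPh3 cis; NH3 mer, PPh3 cis.

3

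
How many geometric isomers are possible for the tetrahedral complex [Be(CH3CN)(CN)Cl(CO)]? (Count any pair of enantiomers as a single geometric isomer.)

1

Only one geometric arrangement is possible; it has no improper symmetry element, so it exists as a pair of enantiomers (2 stereoisomers).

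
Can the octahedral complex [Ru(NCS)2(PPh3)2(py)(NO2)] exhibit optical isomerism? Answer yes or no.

An octahedron has six vertices in three trans pairs; every non-trans pair is cis.
There are 6 geometric isomers: NCS trans, PPh3 cis; NCS trans, PPh3 trans; NCS cis, PPh3 cis (3 arrangements, 2 chiral); NCS cis, PPh3 trans.
Of these, 2 lack any improper symmetry element and so occur as enantiomeric pairs, giving 6 + 2 = 8 stereoisomers in total.

yes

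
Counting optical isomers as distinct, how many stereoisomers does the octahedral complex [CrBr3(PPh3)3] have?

2

There are 2 geometric isomers: Br mer; Br fac.
Each arrangement has an internal mirror plane or centre of symmetry, so none is chiral.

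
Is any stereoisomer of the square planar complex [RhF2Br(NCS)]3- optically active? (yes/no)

A square has two trans pairs of vertices; adjacent vertices are cis.
Systematic placement gives 2 geometric isomers: F cis; F trans.
Each arrangement has an internal mirror plane or centre of symmetry, so none is chiral.

no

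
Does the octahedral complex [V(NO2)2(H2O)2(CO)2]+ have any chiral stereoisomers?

An octahedron has six vertices in three trans pairs; every non-trans pair is cis.
Working through the distinct placements yields 5 geometric isomers: NO2 trans, H2O trans, CO trans; NO2 cis, H2O cis, CO trans; NO2 trans, H2O cis, CO cis; NO2 cis, H2O cis, CO cis (chiral); NO2 cis, H2O trans, CO cis.
One of these lacks any improper symmetry element and so occurs as an enantiomeric pair, giving 5 + 1 = 6 stereoisomers in total.

yes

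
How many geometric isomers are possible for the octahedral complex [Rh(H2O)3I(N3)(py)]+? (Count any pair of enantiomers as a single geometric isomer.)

An octahedron has six vertices in three trans pairs; every non-trans pair is cis.
Working through the distinct placements yields 4 geometric isomers: H2O mer (3 arrangements); H2O fac (chiral).

4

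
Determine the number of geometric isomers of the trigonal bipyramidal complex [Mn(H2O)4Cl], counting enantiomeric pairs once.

In a trigonal bipyramid the two axial positions differ from the three equatorial ones.
Working through the distinct placements yields 2 geometric isomers: Cl axial; Cl equatorial.

2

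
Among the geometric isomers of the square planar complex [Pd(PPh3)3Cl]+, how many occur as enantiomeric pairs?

Only one geometric arrangement is possible.

0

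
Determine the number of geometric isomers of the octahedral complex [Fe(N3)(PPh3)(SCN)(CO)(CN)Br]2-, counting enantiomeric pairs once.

The six octahedral sites form three mutually perpendicular trans pairs.
Systematic enumeration (placing each ligand type in turn and discarding arrangements equivalent by rotation or reflection) gives 15 geometric isomers.

15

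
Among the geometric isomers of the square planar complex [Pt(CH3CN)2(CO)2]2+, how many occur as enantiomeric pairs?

Systematic placement gives 2 geometric isomers: CH3CN cis; CH3CN trans.
Each arrangement has an internal mirror plane or centre of symmetry, so none is chiral.

0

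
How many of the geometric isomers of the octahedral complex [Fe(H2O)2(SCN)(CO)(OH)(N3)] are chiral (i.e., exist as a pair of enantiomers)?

6

In an octahedral complex each vertex has one trans partner and four cis neighbours.
Systematic enumeration (placing each ligand type in turn and discarding arrangements equivalent by rotation or reflection) gives 9 geometric isomers.
Of these, 6 lack any improper symmetry element and so occur as enantiomeric pairs, giving 9 + 6 = 15 stereoisomers in total.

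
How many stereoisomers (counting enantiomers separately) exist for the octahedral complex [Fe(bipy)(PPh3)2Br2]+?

4

The six octahedral sites form three mutually perpendicular trans pairs.
Each bipy is bidentate and must span two cis positions.
Working through the distinct placements yields 3 geometric isomers: PPh3 cis, Br trans; PPh3 cis, Br cis (chiral); PPh3 trans, Br cis.
One of these lacks any improper symmetry element and so occurs as an enantiomeric pair, giving 3 + 1 = 4 stereoisomers in total.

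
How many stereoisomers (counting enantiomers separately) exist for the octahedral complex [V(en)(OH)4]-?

1

An octahedron has six vertices in three trans pairs; every non-trans pair is cis.
Each en is bidentate and must span two cis positions.
Only one geometric arrangement is possible.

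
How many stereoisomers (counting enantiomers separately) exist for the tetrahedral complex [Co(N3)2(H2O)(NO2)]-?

Only one geometric arrangement is possible.

1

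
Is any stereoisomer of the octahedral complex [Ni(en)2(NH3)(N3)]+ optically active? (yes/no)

yes

The six octahedral sites form three mutually perpendicular trans pairs.
Each en is bidentate and must span two cis positions.
There are 2 geometric isomers: NH3 and N3 mutually trans; NH3 and N3 mutually cis (chiral).
One of these lacks any improper symmetry element and so occurs as an enantiomeric pair, giving 2 + 1 = 3 stereoisomers in total.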